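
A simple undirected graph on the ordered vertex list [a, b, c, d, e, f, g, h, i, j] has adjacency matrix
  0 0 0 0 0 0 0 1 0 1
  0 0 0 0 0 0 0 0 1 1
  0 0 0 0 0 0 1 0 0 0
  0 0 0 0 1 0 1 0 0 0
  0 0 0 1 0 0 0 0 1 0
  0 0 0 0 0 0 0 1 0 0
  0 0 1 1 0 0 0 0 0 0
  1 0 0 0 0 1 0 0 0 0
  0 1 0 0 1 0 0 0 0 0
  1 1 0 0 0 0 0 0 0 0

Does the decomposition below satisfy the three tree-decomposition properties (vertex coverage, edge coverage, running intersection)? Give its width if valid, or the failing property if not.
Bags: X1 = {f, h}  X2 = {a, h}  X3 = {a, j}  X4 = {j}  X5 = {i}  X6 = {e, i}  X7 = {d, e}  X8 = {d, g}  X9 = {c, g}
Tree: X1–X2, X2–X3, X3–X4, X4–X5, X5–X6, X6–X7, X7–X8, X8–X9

No — vertex b appears in no bag.

A tree decomposition must satisfy three properties: every vertex lies in some bag; for every edge, both endpoints lie together in some bag; and for every vertex, the bags containing it form a connected subtree. Here vertex b appears in no bag, so the decomposition is invalid.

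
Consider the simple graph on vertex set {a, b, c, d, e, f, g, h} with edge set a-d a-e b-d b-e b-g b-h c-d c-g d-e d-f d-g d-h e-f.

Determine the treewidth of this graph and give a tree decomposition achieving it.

Treewidth 2.
Bags: B1 = {a, d, e}  B2 = {b, d, e}  B3 = {b, d, g}  B4 = {d, e, f}  B5 = {c, d, g}  B6 = {b, d, h}
Tree: B1–B2, B2–B3, B2–B4, B3–B5, B2–B6

Every bag has size at most 3, so the width is 3 − 1 = 2 and tw(G) ≤ 2. For the lower bound, the 3 vertices {a, d, e} are pairwise adjacent, and any tree decomposition puts a clique entirely inside one bag — forcing width ≥ 2. The upper and lower bounds meet at 2, so that is the treewidth.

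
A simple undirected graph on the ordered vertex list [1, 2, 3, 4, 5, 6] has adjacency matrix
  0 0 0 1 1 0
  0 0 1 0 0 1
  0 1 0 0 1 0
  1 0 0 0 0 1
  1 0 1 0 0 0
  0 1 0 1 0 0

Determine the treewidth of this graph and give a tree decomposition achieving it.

The largest bag has 3 vertices, giving width 2; this decomposition certifies tw(G) ≤ 2. For the lower bound, G contains the cycle 5–3–2–6–4–1–5, so G is not a forest; only forests have treewidth ≤ 1, hence tw(G) ≥ 2. The upper and lower bounds meet at 2, so that is the treewidth.

Treewidth 2.
Bags: B1 = {2, 3, 5}  B2 = {2, 5, 6}  B3 = {4, 5, 6}  B4 = {1, 4, 5}
Tree: B1–B2, B2–B3, B3–B4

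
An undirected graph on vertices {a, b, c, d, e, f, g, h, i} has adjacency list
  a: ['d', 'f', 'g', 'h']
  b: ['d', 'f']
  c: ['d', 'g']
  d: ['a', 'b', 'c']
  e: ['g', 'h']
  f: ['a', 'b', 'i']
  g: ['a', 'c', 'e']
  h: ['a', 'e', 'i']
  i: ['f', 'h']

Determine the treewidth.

3

A width-3 tree decomposition is:
Bags: B1 = {c, e, g, h}  B2 = {a, c, g, h}  B3 = {a, c, d, h}  B4 = {a, d, h, i}  B5 = {a, d, f, i}  B6 = {b, d, f, i}
Tree: B1–B2, B2–B3, B3–B4, B4–B5, B5–B6
Each bag holds 4 vertices, so the decomposition has width 3, which upper-bounds the treewidth. For the lower bound: the 4 vertex sets {c,e,g}, {h}, {a}, {b,d,f,i} are disjoint, each induces a connected subgraph, and every pair is joined by at least one edge of G. Contracting each set to a single vertex therefore yields K_{4} as a minor, and since treewidth is minor-monotone, tw(G) ≥ tw(K_{4}) = 3. The upper and lower bounds meet at 3, so that is the treewidth.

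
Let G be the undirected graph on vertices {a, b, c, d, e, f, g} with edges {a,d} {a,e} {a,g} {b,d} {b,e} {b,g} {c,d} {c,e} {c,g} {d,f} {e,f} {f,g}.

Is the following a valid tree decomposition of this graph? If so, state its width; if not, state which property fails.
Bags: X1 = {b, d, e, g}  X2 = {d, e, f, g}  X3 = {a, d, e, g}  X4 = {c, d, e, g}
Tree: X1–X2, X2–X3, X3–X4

Yes; width 3.

Every vertex of G appears in some bag (union = {a, b, c, d, e, f, g}); every edge is covered by a bag; and for each vertex v the set of bags containing v is connected in the bag tree. The decomposition is therefore valid. The largest bag has 4 vertices, so the width is 3.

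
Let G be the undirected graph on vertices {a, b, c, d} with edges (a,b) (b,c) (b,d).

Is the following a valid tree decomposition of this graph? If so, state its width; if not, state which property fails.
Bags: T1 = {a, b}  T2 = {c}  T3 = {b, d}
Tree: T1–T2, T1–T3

No — edge (b,c) lies in no bag.

A tree decomposition must satisfy three properties: every vertex lies in some bag; for every edge, both endpoints lie together in some bag; and for every vertex, the bags containing it form a connected subtree. Here edge (b,c) lies in no bag, so the decomposition is invalid.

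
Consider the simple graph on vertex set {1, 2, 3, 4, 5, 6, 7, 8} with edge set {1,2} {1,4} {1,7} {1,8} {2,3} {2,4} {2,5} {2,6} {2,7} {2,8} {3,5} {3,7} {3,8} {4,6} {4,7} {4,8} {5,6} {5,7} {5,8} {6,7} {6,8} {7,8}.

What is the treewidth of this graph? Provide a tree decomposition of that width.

Treewidth 4.
One optimal decomposition is:
Bags: B1 = {2, 4, 6, 7, 8}  B2 = {2, 5, 6, 7, 8}  B3 = {1, 2, 4, 7, 8}  B4 = {2, 3, 5, 7, 8}
Tree: B1–B2, B1–B3, B2–B4

The largest bag has 5 vertices, giving width 4; this decomposition certifies tw(G) ≤ 4. For the lower bound, the 5 vertices {2, 3, 5, 7, 8} are pairwise adjacent, and any tree decomposition puts a clique entirely inside one bag — forcing width ≥ 4. Combining the bounds, tw(G) = 4.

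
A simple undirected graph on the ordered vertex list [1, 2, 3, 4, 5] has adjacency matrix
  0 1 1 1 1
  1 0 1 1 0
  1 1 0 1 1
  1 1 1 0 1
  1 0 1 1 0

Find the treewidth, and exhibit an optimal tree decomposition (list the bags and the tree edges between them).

The largest bag has 4 vertices, giving width 3; this decomposition certifies tw(G) ≤ 3. For the lower bound, the 4 vertices {1, 2, 3, 4} are pairwise adjacent, and any tree decomposition puts a clique entirely inside one bag — forcing width ≥ 3. The upper and lower bounds meet at 3, so that is the treewidth.

Treewidth 3.
One optimal decomposition is:
Bags: B1 = {1, 2, 3, 4}  B2 = {1, 3, 4, 5}
Tree: B1–B2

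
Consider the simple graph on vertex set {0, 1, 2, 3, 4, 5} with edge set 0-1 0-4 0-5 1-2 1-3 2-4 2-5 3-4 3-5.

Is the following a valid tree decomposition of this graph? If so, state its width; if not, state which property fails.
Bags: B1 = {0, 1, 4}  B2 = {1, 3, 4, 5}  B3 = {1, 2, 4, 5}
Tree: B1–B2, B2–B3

No — edge (5,0) lies in no bag.

A tree decomposition must satisfy three properties: every vertex lies in some bag; for every edge, both endpoints lie together in some bag; and for every vertex, the bags containing it form a connected subtree. Here edge (5,0) lies in no bag, so the decomposition is invalid.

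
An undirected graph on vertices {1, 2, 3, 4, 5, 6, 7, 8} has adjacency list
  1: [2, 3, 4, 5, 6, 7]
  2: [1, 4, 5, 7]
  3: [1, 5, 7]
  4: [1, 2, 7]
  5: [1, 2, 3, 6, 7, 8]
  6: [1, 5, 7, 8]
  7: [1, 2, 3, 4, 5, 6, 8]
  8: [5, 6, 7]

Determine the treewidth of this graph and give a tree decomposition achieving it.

Treewidth 3.
One optimal decomposition is:
Bags: B1 = {1, 3, 5, 7}  B2 = {1, 2, 5, 7}  B3 = {1, 5, 6, 7}  B4 = {1, 2, 4, 7}  B5 = {5, 6, 7, 8}
Tree: B1–B2, B2–B3, B2–B4, B3–B5

Each bag holds 4 vertices, so the decomposition has width 3, which upper-bounds the treewidth. Conversely, {5, 6, 7, 8} is a clique of size 4, and the vertices of any clique must share a bag in every tree decomposition; so some bag has ≥ 4 vertices and tw(G) ≥ 3. Combining the bounds, tw(G) = 3.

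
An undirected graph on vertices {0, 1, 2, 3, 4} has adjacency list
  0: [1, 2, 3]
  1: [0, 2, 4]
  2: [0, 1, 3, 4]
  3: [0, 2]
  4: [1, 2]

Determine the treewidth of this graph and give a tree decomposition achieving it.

Each bag holds 3 vertices, so the decomposition has width 2, which upper-bounds the treewidth. On the other hand G contains the 3-clique {0, 1, 2}. A clique must lie in a single bag of any decomposition, so no decomposition can have width below 2. Therefore the treewidth is 2.

Treewidth 2.
One such decomposition:
Bags: B1 = {0, 2, 3}  B2 = {0, 1, 2}  B3 = {1, 2, 4}
Tree: B1–B2, B2–B3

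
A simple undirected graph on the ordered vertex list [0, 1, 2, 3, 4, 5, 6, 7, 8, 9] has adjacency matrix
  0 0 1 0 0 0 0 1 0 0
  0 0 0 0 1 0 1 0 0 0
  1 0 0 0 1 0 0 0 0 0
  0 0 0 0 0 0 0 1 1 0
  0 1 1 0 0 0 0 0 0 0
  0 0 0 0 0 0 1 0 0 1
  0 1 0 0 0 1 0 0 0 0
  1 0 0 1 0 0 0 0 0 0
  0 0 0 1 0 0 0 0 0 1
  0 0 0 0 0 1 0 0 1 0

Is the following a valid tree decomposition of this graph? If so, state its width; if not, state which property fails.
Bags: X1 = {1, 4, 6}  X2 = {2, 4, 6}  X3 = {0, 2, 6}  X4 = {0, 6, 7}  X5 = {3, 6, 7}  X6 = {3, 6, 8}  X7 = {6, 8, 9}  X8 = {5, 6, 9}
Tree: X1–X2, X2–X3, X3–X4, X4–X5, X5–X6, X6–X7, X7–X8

Yes; width 2.

Checking the three conditions: (i) the bags cover all of {0, 1, 2, 3, 4, 5, 6, 7, 8, 9}; (ii) for each edge, some bag contains both endpoints; (iii) the bags containing any fixed vertex form a subtree. All hold, so the decomposition is valid with width 3 − 1 = 2.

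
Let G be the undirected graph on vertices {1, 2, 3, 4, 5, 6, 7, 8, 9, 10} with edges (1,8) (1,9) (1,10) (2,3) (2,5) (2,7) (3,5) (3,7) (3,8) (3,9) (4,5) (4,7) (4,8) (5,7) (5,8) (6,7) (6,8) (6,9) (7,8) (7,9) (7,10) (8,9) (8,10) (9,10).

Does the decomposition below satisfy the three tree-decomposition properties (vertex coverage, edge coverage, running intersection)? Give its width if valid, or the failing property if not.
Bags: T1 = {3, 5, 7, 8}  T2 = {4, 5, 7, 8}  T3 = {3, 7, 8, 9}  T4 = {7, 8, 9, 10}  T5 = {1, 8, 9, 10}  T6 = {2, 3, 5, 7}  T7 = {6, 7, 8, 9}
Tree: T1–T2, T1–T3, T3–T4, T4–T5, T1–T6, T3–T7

Checking the three conditions: (i) the bags cover all of {1, 2, 3, 4, 5, 6, 7, 8, 9, 10}; (ii) for each edge, some bag contains both endpoints; (iii) the bags containing any fixed vertex form a subtree. All hold, so the decomposition is valid with width 4 − 1 = 3.

Yes; width 3.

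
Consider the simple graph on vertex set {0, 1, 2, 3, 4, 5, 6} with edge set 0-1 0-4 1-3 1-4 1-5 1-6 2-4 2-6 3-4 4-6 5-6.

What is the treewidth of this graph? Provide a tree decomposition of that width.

Treewidth 2.
One such decomposition:
Bags: B1 = {1, 3, 4}  B2 = {1, 4, 6}  B3 = {1, 5, 6}  B4 = {2, 4, 6}  B5 = {0, 1, 4}
Tree: B1–B2, B2–B3, B2–B4, B1–B5

Each bag holds 3 vertices, so the decomposition has width 2, which upper-bounds the treewidth. Conversely, {0, 1, 4} is a clique of size 3, and the vertices of any clique must share a bag in every tree decomposition; so some bag has ≥ 3 vertices and tw(G) ≥ 2. Therefore the treewidth is 2.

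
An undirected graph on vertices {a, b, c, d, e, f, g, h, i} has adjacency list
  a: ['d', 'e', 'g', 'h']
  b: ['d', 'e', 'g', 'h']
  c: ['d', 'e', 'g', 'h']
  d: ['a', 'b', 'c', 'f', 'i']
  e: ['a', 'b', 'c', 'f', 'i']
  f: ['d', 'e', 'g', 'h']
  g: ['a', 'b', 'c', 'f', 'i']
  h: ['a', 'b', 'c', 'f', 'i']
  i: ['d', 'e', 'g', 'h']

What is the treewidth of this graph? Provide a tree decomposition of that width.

Treewidth 4.
One such decomposition:
Bags: B1 = {a, d, e, g, h}  B2 = {c, d, e, g, h}  B3 = {d, e, f, g, h}  B4 = {d, e, g, h, i}  B5 = {b, d, e, g, h}
Tree: B1–B2, B2–B3, B3–B4, B4–B5

Each bag holds 5 vertices, so the decomposition has width 4, which upper-bounds the treewidth. For the lower bound: the 5 vertex sets {a,d}, {c,g}, {f,h}, {e}, {i} are disjoint, each induces a connected subgraph, and every pair is joined by at least one edge of G. Contracting each set to a single vertex therefore yields K_{5} as a minor, and since treewidth is minor-monotone, tw(G) ≥ tw(K_{5}) = 4. Hence tw(G) = 4 exactly.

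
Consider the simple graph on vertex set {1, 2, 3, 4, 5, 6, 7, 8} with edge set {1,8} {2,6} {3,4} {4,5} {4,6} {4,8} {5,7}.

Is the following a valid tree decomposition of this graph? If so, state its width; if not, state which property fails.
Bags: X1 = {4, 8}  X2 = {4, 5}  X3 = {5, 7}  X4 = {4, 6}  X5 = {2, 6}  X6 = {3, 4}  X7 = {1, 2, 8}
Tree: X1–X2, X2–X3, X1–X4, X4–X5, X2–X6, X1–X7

No — bags containing vertex 2 are not connected in the tree.

A tree decomposition must satisfy three properties: every vertex lies in some bag; for every edge, both endpoints lie together in some bag; and for every vertex, the bags containing it form a connected subtree. Here bags containing vertex 2 are not connected in the tree, so the decomposition is invalid.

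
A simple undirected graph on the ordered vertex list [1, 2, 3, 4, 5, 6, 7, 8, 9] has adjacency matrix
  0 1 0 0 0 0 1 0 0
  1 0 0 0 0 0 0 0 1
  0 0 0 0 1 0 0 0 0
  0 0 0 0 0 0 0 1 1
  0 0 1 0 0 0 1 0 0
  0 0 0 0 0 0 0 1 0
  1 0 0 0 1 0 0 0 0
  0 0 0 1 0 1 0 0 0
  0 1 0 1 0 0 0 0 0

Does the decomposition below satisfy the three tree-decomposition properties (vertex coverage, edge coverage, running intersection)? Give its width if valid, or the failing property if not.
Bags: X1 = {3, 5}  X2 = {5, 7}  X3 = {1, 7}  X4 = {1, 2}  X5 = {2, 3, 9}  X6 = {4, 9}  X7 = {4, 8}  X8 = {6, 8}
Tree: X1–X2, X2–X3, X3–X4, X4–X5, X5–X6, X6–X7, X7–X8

A tree decomposition must satisfy three properties: every vertex lies in some bag; for every edge, both endpoints lie together in some bag; and for every vertex, the bags containing it form a connected subtree. Here bags containing vertex 3 are not connected in the tree, so the decomposition is invalid.

No — bags containing vertex 3 are not connected in the tree.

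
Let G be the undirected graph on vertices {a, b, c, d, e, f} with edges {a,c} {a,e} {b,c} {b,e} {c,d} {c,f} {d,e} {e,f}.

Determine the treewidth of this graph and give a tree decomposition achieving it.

Each bag holds 3 vertices, so the decomposition has width 2, which upper-bounds the treewidth. Since c–d–e–a–c is a cycle in G, G is not acyclic. Forests are exactly the graphs of treewidth ≤ 1, so tw(G) ≥ 2. Hence tw(G) = 2 exactly.

Treewidth 2.
One such decomposition:
Bags: B1 = {c, d, e}  B2 = {a, c, e}  B3 = {b, c, e}  B4 = {c, e, f}
Tree: B1–B2, B2–B3, B3–B4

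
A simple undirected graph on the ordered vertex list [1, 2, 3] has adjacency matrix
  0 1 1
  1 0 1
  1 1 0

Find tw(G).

2

A width-2 tree decomposition is:
Bags: B1 = {1, 2, 3}
Tree: (single bag)
A single bag containing all 3 vertices is trivially a valid decomposition of width 2. Conversely, {1, 2, 3} is a clique of size 3, and the vertices of any clique must share a bag in every tree decomposition; so some bag has ≥ 3 vertices and tw(G) ≥ 2. Combining the bounds, tw(G) = 2.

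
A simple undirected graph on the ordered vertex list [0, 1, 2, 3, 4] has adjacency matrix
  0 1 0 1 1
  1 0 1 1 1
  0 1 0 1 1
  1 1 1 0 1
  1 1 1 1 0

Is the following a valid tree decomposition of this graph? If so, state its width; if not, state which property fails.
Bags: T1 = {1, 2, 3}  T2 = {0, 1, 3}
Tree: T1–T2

No — vertex 4 appears in no bag.

A tree decomposition must satisfy three properties: every vertex lies in some bag; for every edge, both endpoints lie together in some bag; and for every vertex, the bags containing it form a connected subtree. Here vertex 4 appears in no bag, so the decomposition is invalid.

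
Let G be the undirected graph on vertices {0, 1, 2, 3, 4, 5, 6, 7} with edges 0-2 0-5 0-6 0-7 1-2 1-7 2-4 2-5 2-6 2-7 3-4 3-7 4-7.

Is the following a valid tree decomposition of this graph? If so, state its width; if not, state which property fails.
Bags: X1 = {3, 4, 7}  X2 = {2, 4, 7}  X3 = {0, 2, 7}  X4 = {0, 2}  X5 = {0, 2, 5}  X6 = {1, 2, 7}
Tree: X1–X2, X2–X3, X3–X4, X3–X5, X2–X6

No — vertex 6 appears in no bag.

A tree decomposition must satisfy three properties: every vertex lies in some bag; for every edge, both endpoints lie together in some bag; and for every vertex, the bags containing it form a connected subtree. Here vertex 6 appears in no bag, so the decomposition is invalid.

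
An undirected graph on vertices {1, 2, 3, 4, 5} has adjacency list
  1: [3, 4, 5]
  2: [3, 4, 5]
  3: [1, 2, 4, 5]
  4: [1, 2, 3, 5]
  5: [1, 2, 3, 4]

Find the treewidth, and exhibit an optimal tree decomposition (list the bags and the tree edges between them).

The largest bag has 4 vertices, giving width 3; this decomposition certifies tw(G) ≤ 3. For the lower bound, the 4 vertices {1, 3, 4, 5} are pairwise adjacent, and any tree decomposition puts a clique entirely inside one bag — forcing width ≥ 3. Therefore the treewidth is 3.

Treewidth 3.
One such decomposition:
Bags: B1 = {1, 3, 4, 5}  B2 = {2, 3, 4, 5}
Tree: B1–B2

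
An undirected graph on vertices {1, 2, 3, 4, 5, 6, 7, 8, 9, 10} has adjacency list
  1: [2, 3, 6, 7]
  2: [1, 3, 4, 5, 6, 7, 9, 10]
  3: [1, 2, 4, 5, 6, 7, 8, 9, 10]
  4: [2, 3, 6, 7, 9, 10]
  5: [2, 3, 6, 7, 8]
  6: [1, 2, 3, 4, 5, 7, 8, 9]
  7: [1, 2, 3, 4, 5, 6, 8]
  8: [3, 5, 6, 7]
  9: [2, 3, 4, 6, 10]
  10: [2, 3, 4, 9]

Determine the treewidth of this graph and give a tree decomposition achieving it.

Each bag holds 5 vertices, so the decomposition has width 4, which upper-bounds the treewidth. For the lower bound, the 5 vertices {3, 5, 6, 7, 8} are pairwise adjacent, and any tree decomposition puts a clique entirely inside one bag — forcing width ≥ 4. Combining the bounds, tw(G) = 4.

Treewidth 4.
One such decomposition:
Bags: B1 = {2, 3, 4, 6, 9}  B2 = {2, 3, 4, 9, 10}  B3 = {2, 3, 4, 6, 7}  B4 = {2, 3, 5, 6, 7}  B5 = {1, 2, 3, 6, 7}  B6 = {3, 5, 6, 7, 8}
Tree: B1–B2, B1–B3, B3–B4, B4–B5, B4–B6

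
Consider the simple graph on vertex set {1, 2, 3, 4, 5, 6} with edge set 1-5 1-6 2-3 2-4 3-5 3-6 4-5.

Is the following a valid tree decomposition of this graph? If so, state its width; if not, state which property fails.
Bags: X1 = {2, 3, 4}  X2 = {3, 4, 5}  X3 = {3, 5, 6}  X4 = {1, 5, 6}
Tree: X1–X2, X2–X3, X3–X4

Yes; width 2.

Checking the three conditions: (i) the bags cover all of {1, 2, 3, 4, 5, 6}; (ii) for each edge, some bag contains both endpoints; (iii) the bags containing any fixed vertex form a subtree. All hold, so the decomposition is valid with width 3 − 1 = 2.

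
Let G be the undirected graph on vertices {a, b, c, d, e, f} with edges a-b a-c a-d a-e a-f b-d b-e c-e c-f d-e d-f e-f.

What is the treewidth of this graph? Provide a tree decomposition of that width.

The largest bag has 4 vertices, giving width 3; this decomposition certifies tw(G) ≤ 3. On the other hand G contains the 4-clique {a, d, e, f}. A clique must lie in a single bag of any decomposition, so no decomposition can have width below 3. Therefore the treewidth is 3.

Treewidth 3.
Bags: B1 = {a, b, d, e}  B2 = {a, d, e, f}  B3 = {a, c, e, f}
Tree: B1–B2, B2–B3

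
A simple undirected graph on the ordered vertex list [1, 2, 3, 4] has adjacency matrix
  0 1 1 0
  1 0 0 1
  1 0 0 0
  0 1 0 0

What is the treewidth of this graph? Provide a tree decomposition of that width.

Each bag holds 2 vertices, so the decomposition has width 1, which upper-bounds the treewidth. Any graph with an edge has treewidth ≥ 1, and G has the edge 1–2. Hence tw(G) = 1 exactly.

Treewidth 1.
One optimal decomposition is:
Bags: B1 = {1, 2}  B2 = {2, 4}  B3 = {1, 3}
Tree: B1–B2, B1–B3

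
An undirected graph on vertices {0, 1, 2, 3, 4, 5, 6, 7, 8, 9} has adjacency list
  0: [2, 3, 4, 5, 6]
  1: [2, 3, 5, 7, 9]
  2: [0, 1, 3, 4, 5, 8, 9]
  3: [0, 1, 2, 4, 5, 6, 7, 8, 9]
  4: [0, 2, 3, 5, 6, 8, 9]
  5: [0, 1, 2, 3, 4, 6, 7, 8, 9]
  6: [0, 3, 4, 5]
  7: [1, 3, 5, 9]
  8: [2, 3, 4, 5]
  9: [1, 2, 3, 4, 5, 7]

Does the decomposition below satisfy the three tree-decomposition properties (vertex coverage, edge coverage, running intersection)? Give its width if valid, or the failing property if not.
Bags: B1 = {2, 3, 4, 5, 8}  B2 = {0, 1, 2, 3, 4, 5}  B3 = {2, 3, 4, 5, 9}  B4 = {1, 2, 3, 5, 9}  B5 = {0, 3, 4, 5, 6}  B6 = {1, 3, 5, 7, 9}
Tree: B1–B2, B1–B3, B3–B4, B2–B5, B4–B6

No — bags containing vertex 1 are not connected in the tree.

A tree decomposition must satisfy three properties: every vertex lies in some bag; for every edge, both endpoints lie together in some bag; and for every vertex, the bags containing it form a connected subtree. Here bags containing vertex 1 are not connected in the tree, so the decomposition is invalid.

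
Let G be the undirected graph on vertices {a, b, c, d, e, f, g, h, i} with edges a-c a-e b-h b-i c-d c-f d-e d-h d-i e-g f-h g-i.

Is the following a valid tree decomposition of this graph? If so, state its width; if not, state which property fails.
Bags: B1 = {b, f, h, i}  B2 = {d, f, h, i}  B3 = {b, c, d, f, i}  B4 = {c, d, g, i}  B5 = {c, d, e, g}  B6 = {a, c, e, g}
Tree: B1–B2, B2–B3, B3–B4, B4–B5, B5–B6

No — bags containing vertex b are not connected in the tree.

A tree decomposition must satisfy three properties: every vertex lies in some bag; for every edge, both endpoints lie together in some bag; and for every vertex, the bags containing it form a connected subtree. Here bags containing vertex b are not connected in the tree, so the decomposition is invalid.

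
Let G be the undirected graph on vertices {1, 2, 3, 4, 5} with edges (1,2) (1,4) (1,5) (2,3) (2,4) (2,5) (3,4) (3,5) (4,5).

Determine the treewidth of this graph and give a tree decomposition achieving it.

Treewidth 3.
Bags: B1 = {2, 3, 4, 5}  B2 = {1, 2, 4, 5}
Tree: B1–B2

Every bag has size at most 4, so the width is 4 − 1 = 3 and tw(G) ≤ 3. For the lower bound, the 4 vertices {1, 2, 4, 5} are pairwise adjacent, and any tree decomposition puts a clique entirely inside one bag — forcing width ≥ 3. Therefore the treewidth is 3.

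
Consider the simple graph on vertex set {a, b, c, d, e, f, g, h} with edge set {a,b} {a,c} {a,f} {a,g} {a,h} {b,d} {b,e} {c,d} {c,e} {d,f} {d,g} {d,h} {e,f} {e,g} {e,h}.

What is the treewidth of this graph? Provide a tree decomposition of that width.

The largest bag has 4 vertices, giving width 3; this decomposition certifies tw(G) ≤ 3. For the lower bound: the 4 vertex sets {a,b}, {d,g}, {e}, {c} are disjoint, each induces a connected subgraph, and every pair is joined by at least one edge of G. Contracting each set to a single vertex therefore yields K_{4} as a minor, and since treewidth is minor-monotone, tw(G) ≥ tw(K_{4}) = 3. Combining the bounds, tw(G) = 3.

Treewidth 3.
One such decomposition:
Bags: B1 = {a, b, d, e}  B2 = {a, d, e, g}  B3 = {a, c, d, e}  B4 = {a, d, e, h}  B5 = {a, d, e, f}
Tree: B1–B2, B2–B3, B3–B4, B4–B5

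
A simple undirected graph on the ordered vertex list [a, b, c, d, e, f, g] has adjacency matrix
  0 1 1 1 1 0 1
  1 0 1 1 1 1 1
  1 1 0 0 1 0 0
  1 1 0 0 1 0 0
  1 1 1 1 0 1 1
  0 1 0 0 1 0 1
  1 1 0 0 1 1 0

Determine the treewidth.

3

A width-3 tree decomposition is:
Bags: B1 = {b, e, f, g}  B2 = {a, b, e, g}  B3 = {a, b, c, e}  B4 = {a, b, d, e}
Tree: B1–B2, B2–B3, B3–B4
Every bag has size at most 4, so the width is 4 − 1 = 3 and tw(G) ≤ 3. Conversely, {a, b, d, e} is a clique of size 4, and the vertices of any clique must share a bag in every tree decomposition; so some bag has ≥ 4 vertices and tw(G) ≥ 3. Combining the bounds, tw(G) = 3.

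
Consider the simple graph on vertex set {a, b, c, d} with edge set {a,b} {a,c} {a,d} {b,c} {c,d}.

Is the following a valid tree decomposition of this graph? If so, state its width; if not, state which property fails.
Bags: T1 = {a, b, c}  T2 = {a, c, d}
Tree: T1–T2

Yes; width 2.

Every vertex of G appears in some bag (union = {a, b, c, d}); every edge is covered by a bag; and for each vertex v the set of bags containing v is connected in the bag tree. The decomposition is therefore valid. The largest bag has 3 vertices, so the width is 2.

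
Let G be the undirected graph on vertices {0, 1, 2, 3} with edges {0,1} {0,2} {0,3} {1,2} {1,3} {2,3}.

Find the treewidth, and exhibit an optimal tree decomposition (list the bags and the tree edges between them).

Treewidth 3.
Bags: B1 = {0, 1, 2, 3}
Tree: (single bag)

With just one bag of size 4, the width is 4 − 1 = 3, so tw(G) ≤ 3. For the lower bound, the 4 vertices {0, 1, 2, 3} are pairwise adjacent, and any tree decomposition puts a clique entirely inside one bag — forcing width ≥ 3. The upper and lower bounds meet at 3, so that is the treewidth.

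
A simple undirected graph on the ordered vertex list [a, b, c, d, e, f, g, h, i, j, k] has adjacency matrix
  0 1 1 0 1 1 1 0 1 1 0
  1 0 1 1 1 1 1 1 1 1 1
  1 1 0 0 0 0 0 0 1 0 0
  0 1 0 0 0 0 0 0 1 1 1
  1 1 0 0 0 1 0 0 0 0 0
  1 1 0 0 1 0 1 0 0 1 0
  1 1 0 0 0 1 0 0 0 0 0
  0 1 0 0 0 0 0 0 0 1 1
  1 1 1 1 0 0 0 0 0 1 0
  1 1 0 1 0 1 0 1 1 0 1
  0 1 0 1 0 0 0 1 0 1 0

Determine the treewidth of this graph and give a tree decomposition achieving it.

Treewidth 3.
One optimal decomposition is:
Bags: B1 = {a, b, i, j}  B2 = {b, d, i, j}  B3 = {a, b, f, j}  B4 = {a, b, c, i}  B5 = {b, d, j, k}  B6 = {a, b, e, f}  B7 = {a, b, f, g}  B8 = {b, h, j, k}
Tree: B1–B2, B1–B3, B1–B4, B2–B5, B3–B6, B3–B7, B5–B8

Each bag holds 4 vertices, so the decomposition has width 3, which upper-bounds the treewidth. Conversely, {b, d, j, k} is a clique of size 4, and the vertices of any clique must share a bag in every tree decomposition; so some bag has ≥ 4 vertices and tw(G) ≥ 3. Therefore the treewidth is 3.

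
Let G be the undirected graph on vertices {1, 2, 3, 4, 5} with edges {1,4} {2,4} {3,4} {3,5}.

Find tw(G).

A width-1 tree decomposition is:
Bags: B1 = {3, 5}  B2 = {3, 4}  B3 = {1, 4}  B4 = {2, 4}
Tree: B1–B2, B2–B3, B3–B4
Each bag holds 2 vertices, so the decomposition has width 1, which upper-bounds the treewidth. G has an edge, so its treewidth is at least 1. The upper and lower bounds meet at 1, so that is the treewidth.

1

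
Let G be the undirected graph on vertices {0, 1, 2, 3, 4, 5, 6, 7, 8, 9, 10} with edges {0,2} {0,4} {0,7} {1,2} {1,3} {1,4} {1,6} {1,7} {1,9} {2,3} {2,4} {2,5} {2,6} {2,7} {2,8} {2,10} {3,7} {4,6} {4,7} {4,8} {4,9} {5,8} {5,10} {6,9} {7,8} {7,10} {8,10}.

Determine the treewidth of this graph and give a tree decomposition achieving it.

Treewidth 3.
Bags: B1 = {2, 7, 8, 10}  B2 = {2, 4, 7, 8}  B3 = {1, 2, 4, 7}  B4 = {0, 2, 4, 7}  B5 = {1, 2, 4, 6}  B6 = {1, 2, 3, 7}  B7 = {2, 5, 8, 10}  B8 = {1, 4, 6, 9}
Tree: B1–B2, B2–B3, B3–B4, B3–B5, B3–B6, B1–B7, B5–B8

Each bag holds 4 vertices, so the decomposition has width 3, which upper-bounds the treewidth. Conversely, {1, 4, 6, 9} is a clique of size 4, and the vertices of any clique must share a bag in every tree decomposition; so some bag has ≥ 4 vertices and tw(G) ≥ 3. Therefore the treewidth is 3.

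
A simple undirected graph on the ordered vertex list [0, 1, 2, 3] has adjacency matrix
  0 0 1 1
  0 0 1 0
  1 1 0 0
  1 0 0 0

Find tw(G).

A width-1 tree decomposition is:
Bags: B1 = {0, 3}  B2 = {0, 2}  B3 = {1, 2}
Tree: B1–B2, B2–B3
Every bag has size at most 2, so the width is 2 − 1 = 1 and tw(G) ≤ 1. Any graph with an edge has treewidth ≥ 1, and G has the edge 3–0. The upper and lower bounds meet at 1, so that is the treewidth.

1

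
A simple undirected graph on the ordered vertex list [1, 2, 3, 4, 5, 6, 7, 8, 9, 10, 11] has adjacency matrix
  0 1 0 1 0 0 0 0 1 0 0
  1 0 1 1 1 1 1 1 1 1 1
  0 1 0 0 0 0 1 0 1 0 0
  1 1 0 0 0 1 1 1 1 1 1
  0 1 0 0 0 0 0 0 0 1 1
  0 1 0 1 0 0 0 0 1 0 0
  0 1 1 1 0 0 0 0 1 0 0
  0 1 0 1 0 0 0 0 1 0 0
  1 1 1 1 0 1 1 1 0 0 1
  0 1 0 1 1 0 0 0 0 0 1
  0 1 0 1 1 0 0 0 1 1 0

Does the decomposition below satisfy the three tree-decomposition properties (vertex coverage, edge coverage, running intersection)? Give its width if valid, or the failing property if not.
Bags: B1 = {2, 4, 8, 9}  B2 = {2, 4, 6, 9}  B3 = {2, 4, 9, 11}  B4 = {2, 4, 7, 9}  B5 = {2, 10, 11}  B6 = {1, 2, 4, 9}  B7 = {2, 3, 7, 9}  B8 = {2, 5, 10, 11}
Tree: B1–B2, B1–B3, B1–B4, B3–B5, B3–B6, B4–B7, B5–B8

No — edge (4,10) lies in no bag.

A tree decomposition must satisfy three properties: every vertex lies in some bag; for every edge, both endpoints lie together in some bag; and for every vertex, the bags containing it form a connected subtree. Here edge (4,10) lies in no bag, so the decomposition is invalid.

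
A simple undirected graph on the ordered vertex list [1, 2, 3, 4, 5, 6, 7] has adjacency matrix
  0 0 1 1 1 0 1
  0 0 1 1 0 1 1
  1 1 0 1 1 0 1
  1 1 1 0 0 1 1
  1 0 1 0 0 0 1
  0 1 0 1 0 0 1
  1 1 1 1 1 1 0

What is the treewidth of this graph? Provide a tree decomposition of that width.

The largest bag has 4 vertices, giving width 3; this decomposition certifies tw(G) ≤ 3. Conversely, {1, 3, 4, 7} is a clique of size 4, and the vertices of any clique must share a bag in every tree decomposition; so some bag has ≥ 4 vertices and tw(G) ≥ 3. Hence tw(G) = 3 exactly.

Treewidth 3.
One optimal decomposition is:
Bags: B1 = {2, 3, 4, 7}  B2 = {1, 3, 4, 7}  B3 = {1, 3, 5, 7}  B4 = {2, 4, 6, 7}
Tree: B1–B2, B2–B3, B1–B4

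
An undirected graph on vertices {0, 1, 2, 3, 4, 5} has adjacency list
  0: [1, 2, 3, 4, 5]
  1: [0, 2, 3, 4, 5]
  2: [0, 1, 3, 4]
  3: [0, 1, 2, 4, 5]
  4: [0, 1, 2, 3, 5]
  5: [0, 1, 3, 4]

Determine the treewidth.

4

A width-4 tree decomposition is:
Bags: B1 = {0, 1, 2, 3, 4}  B2 = {0, 1, 3, 4, 5}
Tree: B1–B2
Each bag holds 5 vertices, so the decomposition has width 4, which upper-bounds the treewidth. Conversely, {0, 1, 2, 3, 4} is a clique of size 5, and the vertices of any clique must share a bag in every tree decomposition; so some bag has ≥ 5 vertices and tw(G) ≥ 4. Therefore the treewidth is 4.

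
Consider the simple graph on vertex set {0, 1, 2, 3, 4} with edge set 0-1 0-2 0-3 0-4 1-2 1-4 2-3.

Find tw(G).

A width-2 tree decomposition is:
Bags: B1 = {0, 2, 3}  B2 = {0, 1, 2}  B3 = {0, 1, 4}
Tree: B1–B2, B2–B3
Each bag holds 3 vertices, so the decomposition has width 2, which upper-bounds the treewidth. Conversely, {0, 1, 2} is a clique of size 3, and the vertices of any clique must share a bag in every tree decomposition; so some bag has ≥ 3 vertices and tw(G) ≥ 2. Hence tw(G) = 2 exactly.

2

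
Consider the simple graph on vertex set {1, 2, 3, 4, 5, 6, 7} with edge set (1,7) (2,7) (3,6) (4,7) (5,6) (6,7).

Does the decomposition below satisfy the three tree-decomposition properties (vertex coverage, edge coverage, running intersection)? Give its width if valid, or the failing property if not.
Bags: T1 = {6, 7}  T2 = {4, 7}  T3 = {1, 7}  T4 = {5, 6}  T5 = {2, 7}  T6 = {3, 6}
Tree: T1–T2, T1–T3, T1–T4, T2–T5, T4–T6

Yes; width 1.

Every vertex of G appears in some bag (union = {1, 2, 3, 4, 5, 6, 7}); every edge is covered by a bag; and for each vertex v the set of bags containing v is connected in the bag tree. The decomposition is therefore valid. The largest bag has 2 vertices, so the width is 1.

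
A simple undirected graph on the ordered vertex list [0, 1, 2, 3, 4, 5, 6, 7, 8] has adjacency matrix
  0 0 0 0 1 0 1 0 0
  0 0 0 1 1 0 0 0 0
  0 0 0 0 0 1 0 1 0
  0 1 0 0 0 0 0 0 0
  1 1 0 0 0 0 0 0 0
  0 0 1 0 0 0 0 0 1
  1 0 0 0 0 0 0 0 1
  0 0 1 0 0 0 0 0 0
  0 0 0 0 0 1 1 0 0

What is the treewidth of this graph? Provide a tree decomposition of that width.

Each bag holds 2 vertices, so the decomposition has width 1, which upper-bounds the treewidth. Any graph with an edge has treewidth ≥ 1, and G has the edge 7–2. Therefore the treewidth is 1.

Treewidth 1.
One such decomposition:
Bags: B1 = {2, 7}  B2 = {2, 5}  B3 = {5, 8}  B4 = {6, 8}  B5 = {0, 6}  B6 = {0, 4}  B7 = {1, 4}  B8 = {1, 3}
Tree: B1–B2, B2–B3, B3–B4, B4–B5, B5–B6, B6–B7, B7–B8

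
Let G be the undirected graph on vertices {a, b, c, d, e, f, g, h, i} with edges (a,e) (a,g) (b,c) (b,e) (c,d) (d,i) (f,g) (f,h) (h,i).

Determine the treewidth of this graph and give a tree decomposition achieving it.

Every bag has size at most 3, so the width is 3 − 1 = 2 and tw(G) ≤ 2. Since d–c–b–e–a–g–f–h–i–d is a cycle in G, G is not acyclic. Forests are exactly the graphs of treewidth ≤ 1, so tw(G) ≥ 2. Therefore the treewidth is 2.

Treewidth 2.
One such decomposition:
Bags: B1 = {b, c, d}  B2 = {b, d, e}  B3 = {a, d, e}  B4 = {a, d, g}  B5 = {d, f, g}  B6 = {d, f, h}  B7 = {d, h, i}
Tree: B1–B2, B2–B3, B3–B4, B4–B5, B5–B6, B6–B7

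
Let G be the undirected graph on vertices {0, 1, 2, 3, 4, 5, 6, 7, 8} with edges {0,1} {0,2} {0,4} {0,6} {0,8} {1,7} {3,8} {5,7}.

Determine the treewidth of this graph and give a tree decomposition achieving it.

Each bag holds 2 vertices, so the decomposition has width 1, which upper-bounds the treewidth. G has an edge, so its treewidth is at least 1. The upper and lower bounds meet at 1, so that is the treewidth.

Treewidth 1.
One such decomposition:
Bags: B1 = {0, 2}  B2 = {0, 1}  B3 = {0, 6}  B4 = {0, 8}  B5 = {1, 7}  B6 = {3, 8}  B7 = {0, 4}  B8 = {5, 7}
Tree: B1–B2, B1–B3, B2–B4, B2–B5, B4–B6, B3–B7, B5–B8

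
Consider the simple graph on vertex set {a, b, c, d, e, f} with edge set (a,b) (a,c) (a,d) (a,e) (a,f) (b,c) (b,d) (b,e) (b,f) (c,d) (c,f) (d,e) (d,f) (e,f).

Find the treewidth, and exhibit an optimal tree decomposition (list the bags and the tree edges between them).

Treewidth 4.
Bags: B1 = {a, b, d, e, f}  B2 = {a, b, c, d, f}
Tree: B1–B2

Each bag holds 5 vertices, so the decomposition has width 4, which upper-bounds the treewidth. On the other hand G contains the 5-clique {a, b, d, e, f}. A clique must lie in a single bag of any decomposition, so no decomposition can have width below 4. Therefore the treewidth is 4.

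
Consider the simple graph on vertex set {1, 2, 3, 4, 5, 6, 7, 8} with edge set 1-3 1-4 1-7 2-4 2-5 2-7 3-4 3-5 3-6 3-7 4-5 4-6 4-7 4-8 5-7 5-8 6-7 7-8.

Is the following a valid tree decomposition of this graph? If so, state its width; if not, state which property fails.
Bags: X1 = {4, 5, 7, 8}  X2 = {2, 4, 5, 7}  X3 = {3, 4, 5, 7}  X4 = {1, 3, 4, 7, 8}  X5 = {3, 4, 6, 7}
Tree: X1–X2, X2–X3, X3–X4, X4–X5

A tree decomposition must satisfy three properties: every vertex lies in some bag; for every edge, both endpoints lie together in some bag; and for every vertex, the bags containing it form a connected subtree. Here bags containing vertex 8 are not connected in the tree, so the decomposition is invalid.

No — bags containing vertex 8 are not connected in the tree.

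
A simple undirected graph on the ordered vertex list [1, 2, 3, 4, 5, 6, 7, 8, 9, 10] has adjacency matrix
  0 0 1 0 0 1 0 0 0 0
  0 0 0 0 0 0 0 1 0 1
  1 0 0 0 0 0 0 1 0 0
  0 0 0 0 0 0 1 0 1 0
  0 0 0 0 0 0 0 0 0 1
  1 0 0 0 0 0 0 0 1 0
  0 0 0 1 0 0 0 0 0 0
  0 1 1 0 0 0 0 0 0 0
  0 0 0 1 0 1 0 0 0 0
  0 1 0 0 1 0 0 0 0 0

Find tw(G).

A width-1 tree decomposition is:
Bags: B1 = {4, 7}  B2 = {4, 9}  B3 = {6, 9}  B4 = {1, 6}  B5 = {1, 3}  B6 = {3, 8}  B7 = {2, 8}  B8 = {2, 10}  B9 = {5, 10}
Tree: B1–B2, B2–B3, B3–B4, B4–B5, B5–B6, B6–B7, B7–B8, B8–B9
Every bag has size at most 2, so the width is 2 − 1 = 1 and tw(G) ≤ 1. Since G has at least one edge (e.g. 7–4), it is not an edgeless graph, so tw(G) ≥ 1. Hence tw(G) = 1 exactly.

1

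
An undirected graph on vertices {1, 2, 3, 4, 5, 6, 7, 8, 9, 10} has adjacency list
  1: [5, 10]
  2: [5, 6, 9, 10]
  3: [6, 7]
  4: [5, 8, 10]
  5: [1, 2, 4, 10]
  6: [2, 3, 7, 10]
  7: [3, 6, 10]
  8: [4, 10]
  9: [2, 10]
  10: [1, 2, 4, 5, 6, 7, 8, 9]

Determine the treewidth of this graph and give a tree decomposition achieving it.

Each bag holds 3 vertices, so the decomposition has width 2, which upper-bounds the treewidth. Conversely, {1, 5, 10} is a clique of size 3, and the vertices of any clique must share a bag in every tree decomposition; so some bag has ≥ 3 vertices and tw(G) ≥ 2. Therefore the treewidth is 2.

Treewidth 2.
Bags: B1 = {6, 7, 10}  B2 = {3, 6, 7}  B3 = {2, 6, 10}  B4 = {2, 5, 10}  B5 = {4, 5, 10}  B6 = {1, 5, 10}  B7 = {2, 9, 10}  B8 = {4, 8, 10}
Tree: B1–B2, B1–B3, B3–B4, B4–B5, B4–B6, B3–B7, B5–B8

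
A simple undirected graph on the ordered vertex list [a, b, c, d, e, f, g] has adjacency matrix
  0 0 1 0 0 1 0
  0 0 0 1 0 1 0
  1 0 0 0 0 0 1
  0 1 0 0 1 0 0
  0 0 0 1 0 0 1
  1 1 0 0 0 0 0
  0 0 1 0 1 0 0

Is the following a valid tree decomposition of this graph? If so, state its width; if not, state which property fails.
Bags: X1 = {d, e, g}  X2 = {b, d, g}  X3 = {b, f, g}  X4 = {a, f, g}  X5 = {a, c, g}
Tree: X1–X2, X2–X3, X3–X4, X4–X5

Yes; width 2.

Checking the three conditions: (i) the bags cover all of {a, b, c, d, e, f, g}; (ii) for each edge, some bag contains both endpoints; (iii) the bags containing any fixed vertex form a subtree. All hold, so the decomposition is valid with width 3 − 1 = 2.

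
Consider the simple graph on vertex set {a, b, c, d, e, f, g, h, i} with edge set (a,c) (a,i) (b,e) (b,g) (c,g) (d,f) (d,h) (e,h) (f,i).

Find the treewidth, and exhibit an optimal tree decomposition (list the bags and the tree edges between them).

Treewidth 2.
One optimal decomposition is:
Bags: B1 = {b, e, g}  B2 = {e, g, h}  B3 = {d, g, h}  B4 = {d, f, g}  B5 = {f, g, i}  B6 = {a, g, i}  B7 = {a, c, g}
Tree: B1–B2, B2–B3, B3–B4, B4–B5, B5–B6, B6–B7

Each bag holds 3 vertices, so the decomposition has width 2, which upper-bounds the treewidth. For the lower bound, G contains the cycle g–b–e–h–d–f–i–a–c–g, so G is not a forest; only forests have treewidth ≤ 1, hence tw(G) ≥ 2. Combining the bounds, tw(G) = 2.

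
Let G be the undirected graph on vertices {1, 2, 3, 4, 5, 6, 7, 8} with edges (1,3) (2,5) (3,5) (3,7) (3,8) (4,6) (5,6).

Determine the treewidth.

1

A width-1 tree decomposition is:
Bags: B1 = {1, 3}  B2 = {3, 5}  B3 = {3, 7}  B4 = {2, 5}  B5 = {5, 6}  B6 = {4, 6}  B7 = {3, 8}
Tree: B1–B2, B2–B3, B2–B4, B4–B5, B5–B6, B1–B7
Each bag holds 2 vertices, so the decomposition has width 1, which upper-bounds the treewidth. G has an edge, so its treewidth is at least 1. The upper and lower bounds meet at 1, so that is the treewidth.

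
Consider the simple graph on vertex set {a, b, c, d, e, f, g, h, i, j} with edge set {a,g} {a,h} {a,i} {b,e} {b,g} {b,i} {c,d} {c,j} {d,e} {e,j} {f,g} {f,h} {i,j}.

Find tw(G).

A width-2 tree decomposition is:
Bags: B1 = {c, d, e}  B2 = {c, e, j}  B3 = {b, e, j}  B4 = {b, i, j}  B5 = {b, g, i}  B6 = {a, g, i}  B7 = {a, f, g}  B8 = {a, f, h}
Tree: B1–B2, B2–B3, B3–B4, B4–B5, B5–B6, B6–B7, B7–B8
The largest bag has 3 vertices, giving width 2; this decomposition certifies tw(G) ≤ 2. For the lower bound, G contains the cycle d–c–j–e–d, so G is not a forest; only forests have treewidth ≤ 1, hence tw(G) ≥ 2. Therefore the treewidth is 2.

2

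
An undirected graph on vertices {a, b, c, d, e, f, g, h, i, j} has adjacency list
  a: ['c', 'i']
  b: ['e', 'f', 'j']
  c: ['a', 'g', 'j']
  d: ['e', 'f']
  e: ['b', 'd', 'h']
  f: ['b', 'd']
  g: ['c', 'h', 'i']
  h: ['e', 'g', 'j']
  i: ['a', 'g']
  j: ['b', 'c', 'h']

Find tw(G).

2

A width-2 tree decomposition is:
Bags: B1 = {b, d, f}  B2 = {b, d, e}  B3 = {b, e, j}  B4 = {e, h, j}  B5 = {c, h, j}  B6 = {c, g, h}  B7 = {a, c, g}  B8 = {a, g, i}
Tree: B1–B2, B2–B3, B3–B4, B4–B5, B5–B6, B6–B7, B7–B8
Each bag holds 3 vertices, so the decomposition has width 2, which upper-bounds the treewidth. For the lower bound, G contains the cycle f–d–e–b–f, so G is not a forest; only forests have treewidth ≤ 1, hence tw(G) ≥ 2. Hence tw(G) = 2 exactly.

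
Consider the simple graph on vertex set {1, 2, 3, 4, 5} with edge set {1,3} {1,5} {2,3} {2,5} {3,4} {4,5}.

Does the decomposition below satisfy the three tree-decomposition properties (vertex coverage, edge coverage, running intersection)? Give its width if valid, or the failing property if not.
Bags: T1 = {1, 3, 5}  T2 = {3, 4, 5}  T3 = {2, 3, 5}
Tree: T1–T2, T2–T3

Every vertex of G appears in some bag (union = {1, 2, 3, 4, 5}); every edge is covered by a bag; and for each vertex v the set of bags containing v is connected in the bag tree. The decomposition is therefore valid. The largest bag has 3 vertices, so the width is 2.

Yes; width 2.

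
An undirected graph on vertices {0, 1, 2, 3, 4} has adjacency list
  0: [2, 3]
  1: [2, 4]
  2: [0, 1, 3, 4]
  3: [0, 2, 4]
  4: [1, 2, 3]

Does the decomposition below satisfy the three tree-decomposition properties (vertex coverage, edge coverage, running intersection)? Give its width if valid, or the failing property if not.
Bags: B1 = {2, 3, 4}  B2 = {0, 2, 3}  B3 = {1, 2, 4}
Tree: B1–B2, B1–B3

Yes; width 2.

Checking the three conditions: (i) the bags cover all of {0, 1, 2, 3, 4}; (ii) for each edge, some bag contains both endpoints; (iii) the bags containing any fixed vertex form a subtree. All hold, so the decomposition is valid with width 3 − 1 = 2.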